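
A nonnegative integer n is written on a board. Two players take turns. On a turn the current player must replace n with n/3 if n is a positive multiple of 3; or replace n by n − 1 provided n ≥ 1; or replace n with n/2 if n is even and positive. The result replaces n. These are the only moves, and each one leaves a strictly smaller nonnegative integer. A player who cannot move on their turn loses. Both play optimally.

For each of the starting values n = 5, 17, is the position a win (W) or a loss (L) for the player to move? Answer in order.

Use the standard recursion: the mover loses at a terminal position; elsewhere, the mover wins exactly when some move hands the opponent an L position.
n=0: no move → L
n=1: can move to 0, which is L ⇒ W
n=2: the only move is to 1(W), a W ⇒ L
n=3: can move to 2, which is L ⇒ W
n=4: can move to 2, which is L ⇒ W
n=5: the only move is to 4(W), a W ⇒ L
n=6: can move to 2, which is L ⇒ W
n=7: the only move is to 6(W), a W ⇒ L
n=8: can move to 7, which is L ⇒ W
n=9: moves to 3(W), 8(W); every one is W ⇒ L
n=10: can move to 5, which is L ⇒ W
n=11: the only move is to 10(W), a W ⇒ L
n=12: can move to 11, which is L ⇒ W
n=13: the only move is to 12(W), a W ⇒ L
n=14: can move to 7, which is L ⇒ W
n=15: can move to 5, which is L ⇒ W
n=16: moves to 8(W), 15(W); every one is W ⇒ L
n=17: can move to 16, which is L ⇒ W

5: L, 17: W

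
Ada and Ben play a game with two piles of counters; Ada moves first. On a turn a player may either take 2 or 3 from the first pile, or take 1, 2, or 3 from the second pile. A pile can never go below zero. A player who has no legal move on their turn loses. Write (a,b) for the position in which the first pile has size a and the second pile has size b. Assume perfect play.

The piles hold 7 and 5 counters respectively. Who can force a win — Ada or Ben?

Ben wins.

Build the W/L table. Terminal = L. A non-terminal position is W if it has a move to some L; otherwise it is L.
No move ever increases a pile, so every position that can arise here has a ≤ 7 and b ≤ 5; it is enough to label the cells with 0 ≤ a ≤ 7 and 0 ≤ b ≤ 5.
Every move lowers a or b (never raises either), so fill the grid row by row in increasing a, and left to right within a row: each cell's successors are then already labelled.
      b=0  b=1  b=2  b=3  b=4  b=5
a=0:    L    W    W    W    L    W
a=1:    L    W    W    W    L    W
a=2:    W    L    W    W    W    L
a=3:    W    L    W    W    W    L
a=4:    W    W    L    W    W    W
a=5:    L    W    W    W    L    W
a=6:    L    W    W    W    L    W
a=7:    W    L    W    W    W    L
Cells with no legal move (terminal, hence L): (0,0), (1,0).
The remaining L cells, each justified by listing all of its moves:
(0,4): moves to (0,3)(W), (0,2)(W), (0,1)(W); every one is W ⇒ L
(1,4): moves to (1,3)(W), (1,2)(W), (1,1)(W); every one is W ⇒ L
(2,1): moves to (0,1)(W), (2,0)(W); every one is W ⇒ L
(2,5): moves to (0,5)(W), (2,4)(W), (2,3)(W), (2,2)(W); every one is W ⇒ L
(3,1): moves to (1,1)(W), (0,1)(W), (3,0)(W); every one is W ⇒ L
(3,5): moves to (1,5)(W), (0,5)(W), (3,4)(W), (3,3)(W), (3,2)(W); every one is W ⇒ L
(4,2): moves to (2,2)(W), (1,2)(W), (4,1)(W), (4,0)(W); every one is W ⇒ L
(5,0): moves to (3,0)(W), (2,0)(W); every one is W ⇒ L
(5,4): moves to (3,4)(W), (2,4)(W), (5,3)(W), (5,2)(W), (5,1)(W); every one is W ⇒ L
(6,0): moves to (4,0)(W), (3,0)(W); every one is W ⇒ L
(6,4): moves to (4,4)(W), (3,4)(W), (6,3)(W), (6,2)(W), (6,1)(W); every one is W ⇒ L
(7,1): moves to (5,1)(W), (4,1)(W), (7,0)(W); every one is W ⇒ L
(7,5): moves to (5,5)(W), (4,5)(W), (7,4)(W), (7,3)(W), (7,2)(W); every one is W ⇒ L
Every other cell has at least one move into one of the L cells above, so it is W.
Every move from (7,5) reaches a W position, so the mover loses.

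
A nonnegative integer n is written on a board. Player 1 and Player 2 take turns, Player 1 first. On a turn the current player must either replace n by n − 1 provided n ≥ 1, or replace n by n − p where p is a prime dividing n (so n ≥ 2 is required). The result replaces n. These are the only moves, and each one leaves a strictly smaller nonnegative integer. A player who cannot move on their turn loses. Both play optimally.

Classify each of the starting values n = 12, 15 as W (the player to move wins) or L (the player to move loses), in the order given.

Label each position W (a win for the player to move) or L (a loss). A position with no legal move is L; any other position is W exactly when some move reaches an L, and L when every move reaches a W.
n=0: no move → L
n=1: W (go to 0, an L position)
n=2: W (go to 0, an L position)
n=3: W (go to 0, an L position)
n=4: L (options 2(W), 3(W) are all W)
n=5: W (go to 0, an L position)
n=6: W (go to 4, an L position)
n=7: W (go to 0, an L position)
n=8: L (options 6(W), 7(W) are all W)
n=9: W (go to 8, an L position)
n=10: W (go to 8, an L position)
n=11: W (go to 0, an L position)
n=12: L (options 9(W), 10(W), 11(W) are all W)
n=13: W (go to 0, an L position)
n=14: W (go to 12, an L position)
n=15: W (go to 12, an L position)

12: L, 15: W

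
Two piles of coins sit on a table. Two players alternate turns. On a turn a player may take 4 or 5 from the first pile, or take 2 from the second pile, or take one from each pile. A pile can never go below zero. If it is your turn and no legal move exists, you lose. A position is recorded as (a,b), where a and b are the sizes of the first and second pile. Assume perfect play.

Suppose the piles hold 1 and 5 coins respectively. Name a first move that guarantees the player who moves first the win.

Work bottom-up. With no move the player to move loses. Otherwise the position is W if at least one move leads to an L position for the opponent, and L if every move leads to a W.
No move ever increases a pile, so every position that can arise here has a ≤ 1 and b ≤ 5; it is enough to label the cells with 0 ≤ a ≤ 1 and 0 ≤ b ≤ 5.
Every move lowers a or b (never raises either), so fill the grid row by row in increasing a, and left to right within a row: each cell's successors are then already labelled.
      b=0  b=1  b=2  b=3  b=4  b=5
a=0:    L    L    W    W    L    L
a=1:    L    W    W    L    L    W
Cells with no legal move (terminal, hence L): (0,0), (0,1), (1,0).
The remaining L cells, each justified by listing all of its moves:
(0,4): the only move is to (0,2)(W), a W ⇒ L
(0,5): the only move is to (0,3)(W), a W ⇒ L
(1,3): moves to (1,1)(W), (0,2)(W); every one is W ⇒ L
(1,4): moves to (1,2)(W), (0,3)(W); every one is W ⇒ L
Every other cell has at least one move into one of the L cells above, so it is W.
From (1,5), the L positions reachable in one move are: (1,3), (0,4). Any move reaching one of these is winning.

Move to (1,3).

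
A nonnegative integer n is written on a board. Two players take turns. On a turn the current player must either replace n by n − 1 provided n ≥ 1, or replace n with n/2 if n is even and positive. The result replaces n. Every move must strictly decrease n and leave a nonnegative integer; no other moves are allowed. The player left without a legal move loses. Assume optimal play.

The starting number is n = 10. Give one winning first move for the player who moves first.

Move to 5.

Label each position W (a win for the player to move) or L (a loss). A position with no legal move is L; any other position is W exactly when some move reaches an L, and L when every move reaches a W.
n=0: no move → L
n=1: →0(L), so W
n=2: →1(W) only, which is W, so L
n=3: →2(L), so W
n=4: →2(L), so W
n=5: →4(W) only, which is W, so L
n=6: →5(L), so W
n=7: →6(W) only, which is W, so L
n=8: →7(L), so W
n=9: →8(W) only, which is W, so L
n=10: →5(L), so W
From 10, the L positions reachable in one move are: 5, 9. Any move reaching one of these is winning.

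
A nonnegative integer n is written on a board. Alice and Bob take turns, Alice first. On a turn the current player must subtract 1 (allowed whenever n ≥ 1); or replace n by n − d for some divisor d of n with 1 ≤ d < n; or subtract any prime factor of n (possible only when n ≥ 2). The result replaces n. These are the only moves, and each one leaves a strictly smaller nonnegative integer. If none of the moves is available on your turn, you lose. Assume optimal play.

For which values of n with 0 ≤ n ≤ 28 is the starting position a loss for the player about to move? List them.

0, 4, 9, 14, 20, 26

Positions with no move are L. A position that does have a move is losing for the player to move precisely when every available move leads to a winning position for the opponent. Fill in the labels:
n=0: no move → L
n=1: →0(L), so W
n=2: →0(L), so W
n=3: →0(L), so W
n=4: →2(W), 3(W) — all W, so L
n=5: →0(L), so W
n=6: →4(L), so W
n=7: →0(L), so W
n=8: →4(L), so W
n=9: →6(W), 8(W) — all W, so L
n=10: →9(L), so W
n=11: →0(L), so W
n=12: →9(L), so W
n=13: →0(L), so W
n=14: →7(W), 12(W), 13(W) — all W, so L
n=15: →14(L), so W
n=16: →14(L), so W
n=17: →0(L), so W
n=18: →9(L), so W
n=19: →0(L), so W
n=20: →10(W), 15(W), 16(W), 18(W), 19(W) — all W, so L
n=21: →14(L), so W
n=22: →20(L), so W
n=23: →0(L), so W
n=24: →20(L), so W
n=25: →20(L), so W
n=26: →13(W), 24(W), 25(W) — all W, so L
n=27: →26(L), so W
n=28: →14(L), so W
Reading off the rows marked L gives the requested list; there are 6 such values of n.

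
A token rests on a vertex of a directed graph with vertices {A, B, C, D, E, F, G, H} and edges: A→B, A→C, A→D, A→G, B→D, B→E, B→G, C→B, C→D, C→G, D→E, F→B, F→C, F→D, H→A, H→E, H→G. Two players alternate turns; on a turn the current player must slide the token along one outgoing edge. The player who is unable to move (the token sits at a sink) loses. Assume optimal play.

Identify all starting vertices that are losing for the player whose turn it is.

E, F, G

Compute win/loss labels from the base case upward. A position with no move is L. Any other position is W if it can reach an L in one move, else L.
Every edge goes from a vertex to one that appears earlier in the order G, E, D, B, C, F, A, H, so processing vertices in that order labels each vertex after all of its successors.
G: no outgoing edge → L
E: no outgoing edge → L
D: W (go to E, an L position)
B: W (go to E, an L position)
C: W (go to G, an L position)
F: L (options C(W), B(W), D(W) are all W)
A: W (go to G, an L position)
H: W (go to E, an L position)
The losing starting vertices are exactly the entries labelled L in this table (3 of them).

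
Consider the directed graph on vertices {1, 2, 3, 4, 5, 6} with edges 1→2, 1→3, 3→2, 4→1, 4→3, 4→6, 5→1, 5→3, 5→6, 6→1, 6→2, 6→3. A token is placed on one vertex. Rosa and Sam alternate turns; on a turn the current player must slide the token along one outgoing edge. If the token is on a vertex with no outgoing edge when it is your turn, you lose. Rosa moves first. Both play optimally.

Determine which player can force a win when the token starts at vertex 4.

Sam wins.

Compute win/loss labels from the base case upward. A position with no move is L. Any other position is W if it can reach an L in one move, else L.
Every edge goes from a vertex to one that appears earlier in the order 2, 3, 1, 6, 4, 5, so processing vertices in that order labels each vertex after all of its successors.
2: no outgoing edge → L
3: →2(L), so W
1: →2(L), so W
6: →2(L), so W
4: →6(W), 1(W), 3(W) — all W, so L
5: →6(W), 1(W), 3(W) — all W, so L
The starting position 4 is L: whatever Rosa does, the opponent receives a W position.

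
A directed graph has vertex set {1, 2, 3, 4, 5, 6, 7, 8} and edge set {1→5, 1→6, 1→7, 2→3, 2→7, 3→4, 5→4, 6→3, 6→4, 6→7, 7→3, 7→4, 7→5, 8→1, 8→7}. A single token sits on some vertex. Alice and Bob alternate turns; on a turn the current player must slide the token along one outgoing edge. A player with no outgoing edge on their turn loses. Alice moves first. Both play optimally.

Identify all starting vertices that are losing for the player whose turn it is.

Build the W/L table. Terminal = L. A non-terminal position is W if it has a move to some L; otherwise it is L.
Every edge goes from a vertex to one that appears earlier in the order 4, 5, 3, 7, 6, 1, 8, 2, so processing vertices in that order labels each vertex after all of its successors.
4: no outgoing edge → L
5: reaches L-position 4 → W
3: reaches L-position 4 → W
7: reaches L-position 4 → W
6: reaches L-position 4 → W
1: only reaches 6(W), 7(W), 5(W), all W → L
8: reaches L-position 1 → W
2: only reaches 7(W), 3(W), all W → L
The losing starting vertices are exactly the entries labelled L in this table (3 of them).

1, 2, 4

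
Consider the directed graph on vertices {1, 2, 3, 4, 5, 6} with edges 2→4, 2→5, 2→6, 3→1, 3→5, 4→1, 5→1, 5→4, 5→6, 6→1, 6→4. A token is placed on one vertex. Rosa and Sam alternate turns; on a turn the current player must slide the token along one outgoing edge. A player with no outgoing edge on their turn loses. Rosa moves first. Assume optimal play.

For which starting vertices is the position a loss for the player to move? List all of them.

Positions with no move are L. A position that does have a move is losing for the player to move precisely when every available move leads to a winning position for the opponent. Fill in the labels:
Every edge goes from a vertex to one that appears earlier in the order 1, 4, 6, 5, 3, 2, so processing vertices in that order labels each vertex after all of its successors.
1: no outgoing edge → L
4: W (go to 1, an L position)
6: W (go to 1, an L position)
5: W (go to 1, an L position)
3: W (go to 1, an L position)
2: L (options 5(W), 6(W), 4(W) are all W)
The losing starting vertices are exactly the entries labelled L in this table (2 of them).

1, 2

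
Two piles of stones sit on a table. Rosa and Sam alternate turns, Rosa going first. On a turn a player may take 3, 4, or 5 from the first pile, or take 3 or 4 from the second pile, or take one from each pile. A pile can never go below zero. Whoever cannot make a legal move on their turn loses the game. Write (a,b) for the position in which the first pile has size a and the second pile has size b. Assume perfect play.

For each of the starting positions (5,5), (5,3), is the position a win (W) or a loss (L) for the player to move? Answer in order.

(5,5): W, (5,3): L

Work bottom-up. With no move the player to move loses. Otherwise the position is W if at least one move leads to an L position for the opponent, and L if every move leads to a W.
No move ever increases a pile, so every position that can arise here has a ≤ 5 and b ≤ 5; it is enough to label the cells with 0 ≤ a ≤ 5 and 0 ≤ b ≤ 5.
Every move lowers a or b (never raises either), so fill the grid row by row in increasing a, and left to right within a row: each cell's successors are then already labelled.
      b=0  b=1  b=2  b=3  b=4  b=5
a=0:    L    L    L    W    W    W
a=1:    L    W    W    W    W    L
a=2:    L    W    L    W    W    W
a=3:    W    W    W    W    L    L
a=4:    W    W    W    L    L    W
a=5:    W    W    W    L    W    W
Cells with no legal move (terminal, hence L): (0,0), (0,1), (0,2), (1,0), (2,0).
The remaining L cells, each justified by listing all of its moves:
(1,5): →(1,2)(W), (1,1)(W), (0,4)(W) — all W, so L
(2,2): →(1,1)(W) only, which is W, so L
(3,4): →(0,4)(W), (3,1)(W), (3,0)(W), (2,3)(W) — all W, so L
(3,5): →(0,5)(W), (3,2)(W), (3,1)(W), (2,4)(W) — all W, so L
(4,3): →(1,3)(W), (0,3)(W), (4,0)(W), (3,2)(W) — all W, so L
(4,4): →(1,4)(W), (0,4)(W), (4,1)(W), (4,0)(W), (3,3)(W) — all W, so L
(5,3): →(2,3)(W), (1,3)(W), (0,3)(W), (5,0)(W), (4,2)(W) — all W, so L
Every other cell has at least one move into one of the L cells above, so it is W.
(5,5): the move to (1,5) reaches an L cell, so W
(5,3): one of the L cells justified above, so L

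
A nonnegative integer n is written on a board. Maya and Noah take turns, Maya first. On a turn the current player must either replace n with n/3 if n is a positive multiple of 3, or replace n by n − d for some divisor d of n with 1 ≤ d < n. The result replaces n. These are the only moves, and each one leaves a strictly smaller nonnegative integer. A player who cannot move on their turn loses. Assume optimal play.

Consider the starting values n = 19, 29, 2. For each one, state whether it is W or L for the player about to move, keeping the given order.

Compute win/loss labels from the base case upward. A position with no move is L. Any other position is W if it can reach an L in one move, else L.
n=0: no move → L
n=1: no move → L
n=2: →1(L), so W
n=3: →1(L), so W
n=4: →2(W), 3(W) — all W, so L
n=5: →4(L), so W
n=6: →4(L), so W
n=7: →6(W) only, which is W, so L
n=8: →4(L), so W
n=9: →3(W), 6(W), 8(W) — all W, so L
n=10: →9(L), so W
n=11: →10(W) only, which is W, so L
n=12: →4(L), so W
n=13: →12(W) only, which is W, so L
n=14: →7(L), so W
n=15: →5(W), 10(W), 12(W), 14(W) — all W, so L
n=16: →15(L), so W
n=17: →16(W) only, which is W, so L
n=18: →9(L), so W
n=19: →18(W) only, which is W, so L
n=20: →15(L), so W
n=21: →7(L), so W
n=22: →11(L), so W
n=23: →22(W) only, which is W, so L
n=24: →23(L), so W
n=25: →20(W), 24(W) — all W, so L
n=26: →13(L), so W
n=27: →9(L), so W
n=28: →14(W), 21(W), 24(W), 26(W), 27(W) — all W, so L
n=29: →28(L), so W

19: L, 29: W, 2: W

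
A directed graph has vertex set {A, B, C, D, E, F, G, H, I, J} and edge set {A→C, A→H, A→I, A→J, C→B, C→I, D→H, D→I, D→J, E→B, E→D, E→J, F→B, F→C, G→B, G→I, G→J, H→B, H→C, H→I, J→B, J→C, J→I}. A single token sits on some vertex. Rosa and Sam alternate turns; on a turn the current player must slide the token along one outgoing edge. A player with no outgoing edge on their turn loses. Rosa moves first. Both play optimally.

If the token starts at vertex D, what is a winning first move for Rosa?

Use the standard recursion: the mover loses at a terminal position; elsewhere, the mover wins exactly when some move hands the opponent an L position.
Every edge goes from a vertex to one that appears earlier in the order I, B, C, J, G, H, D, F, E, A, so processing vertices in that order labels each vertex after all of its successors.
I: no outgoing edge → L
B: no outgoing edge → L
C: W (go to B, an L position)
J: W (go to B, an L position)
G: W (go to B, an L position)
H: W (go to B, an L position)
D: W (go to I, an L position)
F: W (go to B, an L position)
E: W (go to B, an L position)
A: W (go to I, an L position)
From D, the L positions reachable in one move are: I.

Move to I.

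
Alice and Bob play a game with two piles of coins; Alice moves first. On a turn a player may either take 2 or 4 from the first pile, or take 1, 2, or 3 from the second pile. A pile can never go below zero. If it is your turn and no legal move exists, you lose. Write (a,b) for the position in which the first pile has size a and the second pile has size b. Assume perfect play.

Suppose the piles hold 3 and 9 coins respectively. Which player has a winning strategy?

Build the W/L table. Terminal = L. A non-terminal position is W if it has a move to some L; otherwise it is L.
No move ever increases a pile, so every position that can arise here has a ≤ 3 and b ≤ 9; it is enough to label the cells with 0 ≤ a ≤ 3 and 0 ≤ b ≤ 9.
Every move lowers a or b (never raises either), so fill the grid row by row in increasing a, and left to right within a row: each cell's successors are then already labelled.
      b=0  b=1  b=2  b=3  b=4  b=5  b=6  b=7  b=8  b=9
a=0:    L    W    W    W    L    W    W    W    L    W
a=1:    L    W    W    W    L    W    W    W    L    W
a=2:    W    L    W    W    W    L    W    W    W    L
a=3:    W    L    W    W    W    L    W    W    W    L
Cells with no legal move (terminal, hence L): (0,0), (1,0).
The remaining L cells, each justified by listing all of its moves:
(0,4): →(0,3)(W), (0,2)(W), (0,1)(W) — all W, so L
(0,8): →(0,7)(W), (0,6)(W), (0,5)(W) — all W, so L
(1,4): →(1,3)(W), (1,2)(W), (1,1)(W) — all W, so L
(1,8): →(1,7)(W), (1,6)(W), (1,5)(W) — all W, so L
(2,1): →(0,1)(W), (2,0)(W) — all W, so L
(2,5): →(0,5)(W), (2,4)(W), (2,3)(W), (2,2)(W) — all W, so L
(2,9): →(0,9)(W), (2,8)(W), (2,7)(W), (2,6)(W) — all W, so L
(3,1): →(1,1)(W), (3,0)(W) — all W, so L
(3,5): →(1,5)(W), (3,4)(W), (3,3)(W), (3,2)(W) — all W, so L
(3,9): →(1,9)(W), (3,8)(W), (3,7)(W), (3,6)(W) — all W, so L
Every other cell has at least one move into one of the L cells above, so it is W.
The starting position (3,9) is L: whatever Alice does, the opponent receives a W position.

Bob wins.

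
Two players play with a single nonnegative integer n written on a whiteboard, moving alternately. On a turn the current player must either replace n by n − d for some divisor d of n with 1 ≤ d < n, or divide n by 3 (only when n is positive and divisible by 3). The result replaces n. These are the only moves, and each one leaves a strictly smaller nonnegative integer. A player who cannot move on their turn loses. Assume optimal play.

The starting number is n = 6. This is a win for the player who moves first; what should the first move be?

Move to 4.

Compute win/loss labels from the base case upward. A position with no move is L. Any other position is W if it can reach an L in one move, else L.
n=0: no move → L
n=1: no move → L
n=2: →1(L), so W
n=3: →1(L), so W
n=4: →2(W), 3(W) — all W, so L
n=5: →4(L), so W
n=6: →4(L), so W
From 6, the L positions reachable in one move are: 4.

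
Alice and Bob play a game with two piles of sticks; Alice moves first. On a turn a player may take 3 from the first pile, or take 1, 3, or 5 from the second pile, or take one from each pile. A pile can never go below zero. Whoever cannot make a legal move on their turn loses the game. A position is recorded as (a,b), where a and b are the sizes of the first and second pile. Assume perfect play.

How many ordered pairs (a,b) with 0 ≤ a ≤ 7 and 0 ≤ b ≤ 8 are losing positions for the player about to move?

29

Work bottom-up. With no move the player to move loses. Otherwise the position is W if at least one move leads to an L position for the opponent, and L if every move leads to a W.
Every move lowers a or b (never raises either), so fill the grid row by row in increasing a, and left to right within a row: each cell's successors are then already labelled.
      b=0  b=1  b=2  b=3  b=4  b=5  b=6  b=7  b=8
a=0:    L    W    L    W    L    W    L    W    L
a=1:    L    W    L    W    L    W    L    W    L
a=2:    L    W    L    W    L    W    L    W    L
a=3:    W    W    W    W    W    W    W    W    W
a=4:    W    L    W    L    W    L    W    L    W
a=5:    W    L    W    L    W    L    W    L    W
a=6:    L    W    W    W    W    W    W    L    W
a=7:    L    W    L    W    L    W    L    W    W
Cells with no legal move (terminal, hence L): (0,0), (1,0), (2,0).
The remaining L cells, each justified by listing all of its moves:
(0,2): →(0,1)(W) only, which is W, so L
(0,4): →(0,3)(W), (0,1)(W) — all W, so L
(0,6): →(0,5)(W), (0,3)(W), (0,1)(W) — all W, so L
(0,8): →(0,7)(W), (0,5)(W), (0,3)(W) — all W, so L
(1,2): →(1,1)(W), (0,1)(W) — all W, so L
(1,4): →(1,3)(W), (1,1)(W), (0,3)(W) — all W, so L
(1,6): →(1,5)(W), (1,3)(W), (1,1)(W), (0,5)(W) — all W, so L
(1,8): →(1,7)(W), (1,5)(W), (1,3)(W), (0,7)(W) — all W, so L
(2,2): →(2,1)(W), (1,1)(W) — all W, so L
(2,4): →(2,3)(W), (2,1)(W), (1,3)(W) — all W, so L
(2,6): →(2,5)(W), (2,3)(W), (2,1)(W), (1,5)(W) — all W, so L
(2,8): →(2,7)(W), (2,5)(W), (2,3)(W), (1,7)(W) — all W, so L
(4,1): →(1,1)(W), (4,0)(W), (3,0)(W) — all W, so L
(4,3): →(1,3)(W), (4,2)(W), (4,0)(W), (3,2)(W) — all W, so L
(4,5): →(1,5)(W), (4,4)(W), (4,2)(W), (4,0)(W), (3,4)(W) — all W, so L
(4,7): →(1,7)(W), (4,6)(W), (4,4)(W), (4,2)(W), (3,6)(W) — all W, so L
(5,1): →(2,1)(W), (5,0)(W), (4,0)(W) — all W, so L
(5,3): →(2,3)(W), (5,2)(W), (5,0)(W), (4,2)(W) — all W, so L
(5,5): →(2,5)(W), (5,4)(W), (5,2)(W), (5,0)(W), (4,4)(W) — all W, so L
(5,7): →(2,7)(W), (5,6)(W), (5,4)(W), (5,2)(W), (4,6)(W) — all W, so L
(6,0): →(3,0)(W) only, which is W, so L
(6,7): →(3,7)(W), (6,6)(W), (6,4)(W), (6,2)(W), (5,6)(W) — all W, so L
(7,0): →(4,0)(W) only, which is W, so L
(7,2): →(4,2)(W), (7,1)(W), (6,1)(W) — all W, so L
(7,4): →(4,4)(W), (7,3)(W), (7,1)(W), (6,3)(W) — all W, so L
(7,6): →(4,6)(W), (7,5)(W), (7,3)(W), (7,1)(W), (6,5)(W) — all W, so L
Every other cell has at least one move into one of the L cells above, so it is W.
L cells per row: a=0: 5, a=1: 5, a=2: 5, a=3: 0, a=4: 4, a=5: 4, a=6: 2, a=7: 4; total 29.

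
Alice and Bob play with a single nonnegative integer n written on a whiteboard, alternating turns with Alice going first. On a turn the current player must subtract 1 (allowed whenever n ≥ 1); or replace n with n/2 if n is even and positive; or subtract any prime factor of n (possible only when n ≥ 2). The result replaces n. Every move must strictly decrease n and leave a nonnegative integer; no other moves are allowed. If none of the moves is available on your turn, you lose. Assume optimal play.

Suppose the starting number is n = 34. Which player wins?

Bob wins.

Classify positions by backward induction: terminal positions (no move available) are L. From any other position, the mover wins iff some move reaches an L.
n=0: no move → L
n=1: can move to 0, which is L ⇒ W
n=2: can move to 0, which is L ⇒ W
n=3: can move to 0, which is L ⇒ W
n=4: moves to 2(W), 3(W); every one is W ⇒ L
n=5: can move to 0, which is L ⇒ W
n=6: can move to 4, which is L ⇒ W
n=7: can move to 0, which is L ⇒ W
n=8: can move to 4, which is L ⇒ W
n=9: moves to 6(W), 8(W); every one is W ⇒ L
n=10: can move to 9, which is L ⇒ W
n=11: can move to 0, which is L ⇒ W
n=12: can move to 9, which is L ⇒ W
n=13: can move to 0, which is L ⇒ W
n=14: moves to 7(W), 12(W), 13(W); every one is W ⇒ L
n=15: can move to 14, which is L ⇒ W
n=16: can move to 14, which is L ⇒ W
n=17: can move to 0, which is L ⇒ W
n=18: can move to 9, which is L ⇒ W
n=19: can move to 0, which is L ⇒ W
n=20: moves to 10(W), 15(W), 18(W), 19(W); every one is W ⇒ L
n=21: can move to 14, which is L ⇒ W
n=22: can move to 20, which is L ⇒ W
n=23: can move to 0, which is L ⇒ W
n=24: moves to 12(W), 21(W), 22(W), 23(W); every one is W ⇒ L
n=25: can move to 20, which is L ⇒ W
n=26: can move to 24, which is L ⇒ W
n=27: can move to 24, which is L ⇒ W
n=28: can move to 14, which is L ⇒ W
n=29: can move to 0, which is L ⇒ W
n=30: moves to 15(W), 25(W), 27(W), 28(W), 29(W); every one is W ⇒ L
n=31: can move to 0, which is L ⇒ W
n=32: can move to 30, which is L ⇒ W
n=33: can move to 30, which is L ⇒ W
n=34: moves to 17(W), 32(W), 33(W); every one is W ⇒ L
The starting position 34 is L: whatever Alice does, the opponent receives a W position.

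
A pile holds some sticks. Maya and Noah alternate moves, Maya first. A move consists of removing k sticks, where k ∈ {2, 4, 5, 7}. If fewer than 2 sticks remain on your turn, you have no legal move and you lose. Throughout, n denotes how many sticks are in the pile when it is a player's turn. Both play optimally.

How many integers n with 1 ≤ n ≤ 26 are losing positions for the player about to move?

5

Classify positions by backward induction: terminal positions (no move available) are L. From any other position, the mover wins iff some move reaches an L.
n=0: no move → L
n=1: no move → L
n=2: →0(L), so W
n=3: →1(L), so W
n=4: →0(L), so W
n=5: →1(L), so W
n=6: →1(L), so W
n=7: →0(L), so W
n=8: →1(L), so W
n=9: →7(W), 5(W), 4(W), 2(W) — all W, so L
n=10: →8(W), 6(W), 5(W), 3(W) — all W, so L
n=11: →9(L), so W
n=12: →10(L), so W
n=13: →9(L), so W
n=14: →10(L), so W
n=15: →10(L), so W
n=16: →9(L), so W
n=17: →10(L), so W
n=18: →16(W), 14(W), 13(W), 11(W) — all W, so L
n=19: →17(W), 15(W), 14(W), 12(W) — all W, so L
n=20: →18(L), so W
n=21: →19(L), so W
n=22: →18(L), so W
n=23: →19(L), so W
n=24: →19(L), so W
n=25: →18(L), so W
n=26: →19(L), so W
L entries with 1 ≤ n ≤ 26 (n=0 is outside the asked range and is not counted): n = 1, 9, 10, 18, 19; that makes 5.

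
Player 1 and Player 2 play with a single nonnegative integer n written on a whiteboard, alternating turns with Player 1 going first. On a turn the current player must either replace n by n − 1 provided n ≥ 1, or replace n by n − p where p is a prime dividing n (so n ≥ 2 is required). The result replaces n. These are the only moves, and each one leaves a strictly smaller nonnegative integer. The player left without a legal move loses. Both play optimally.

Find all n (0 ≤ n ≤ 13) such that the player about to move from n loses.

Classify positions by backward induction: terminal positions (no move available) are L. From any other position, the mover wins iff some move reaches an L.
n=0: no move → L
n=1: can move to 0, which is L ⇒ W
n=2: can move to 0, which is L ⇒ W
n=3: can move to 0, which is L ⇒ W
n=4: moves to 2(W), 3(W); every one is W ⇒ L
n=5: can move to 0, which is L ⇒ W
n=6: can move to 4, which is L ⇒ W
n=7: can move to 0, which is L ⇒ W
n=8: moves to 6(W), 7(W); every one is W ⇒ L
n=9: can move to 8, which is L ⇒ W
n=10: can move to 8, which is L ⇒ W
n=11: can move to 0, which is L ⇒ W
n=12: moves to 9(W), 10(W), 11(W); every one is W ⇒ L
n=13: can move to 0, which is L ⇒ W
The losing starting values of n are exactly the entries labelled L in this table (4 of them).

0, 4, 8, 12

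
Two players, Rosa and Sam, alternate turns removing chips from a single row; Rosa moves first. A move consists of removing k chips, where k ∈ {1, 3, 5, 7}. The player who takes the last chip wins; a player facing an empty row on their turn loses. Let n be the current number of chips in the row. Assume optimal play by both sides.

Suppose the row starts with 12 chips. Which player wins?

Sam wins.

Label each position W (a win for the player to move) or L (a loss). A position with no legal move is L; any other position is W exactly when some move reaches an L, and L when every move reaches a W.
n=0: no move → L
n=1: →0(L), so W
n=2: →1(W) only, which is W, so L
n=3: →2(L), so W
n=4: →3(W), 1(W) — all W, so L
n=5: →4(L), so W
n=6: →5(W), 3(W), 1(W) — all W, so L
n=7: →6(L), so W
n=8: →7(W), 5(W), 3(W), 1(W) — all W, so L
n=9: →8(L), so W
n=10: →9(W), 7(W), 5(W), 3(W) — all W, so L
n=11: →10(L), so W
n=12: →11(W), 9(W), 7(W), 5(W) — all W, so L
Every move from 12 reaches a W position, so the mover loses.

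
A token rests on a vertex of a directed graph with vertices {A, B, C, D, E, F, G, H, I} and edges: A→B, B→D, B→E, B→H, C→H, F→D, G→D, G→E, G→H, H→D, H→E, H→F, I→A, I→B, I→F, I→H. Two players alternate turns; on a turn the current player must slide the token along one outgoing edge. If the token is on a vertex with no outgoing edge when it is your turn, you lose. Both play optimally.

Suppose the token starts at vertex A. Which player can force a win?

The second player wins.

Compute win/loss labels from the base case upward. A position with no move is L. Any other position is W if it can reach an L in one move, else L.
Every edge goes from a vertex to one that appears earlier in the order E, D, F, H, B, C, G, A, I, so processing vertices in that order labels each vertex after all of its successors.
E: no outgoing edge → L
D: no outgoing edge → L
F: W (go to D, an L position)
H: W (go to D, an L position)
B: W (go to D, an L position)
C: L (sole option H(W) is W)
G: W (go to D, an L position)
A: L (sole option B(W) is W)
I: W (go to A, an L position)
The starting position A is L: whatever the player to move does, the opponent receives a W position.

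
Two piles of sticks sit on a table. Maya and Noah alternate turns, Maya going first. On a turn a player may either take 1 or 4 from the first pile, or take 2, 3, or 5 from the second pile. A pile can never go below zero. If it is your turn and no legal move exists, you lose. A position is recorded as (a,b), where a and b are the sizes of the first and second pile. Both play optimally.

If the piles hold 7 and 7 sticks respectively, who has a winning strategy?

Noah wins.

Work bottom-up. With no move the player to move loses. Otherwise the position is W if at least one move leads to an L position for the opponent, and L if every move leads to a W.
No move ever increases a pile, so every position that can arise here has a ≤ 7 and b ≤ 7; it is enough to label the cells with 0 ≤ a ≤ 7 and 0 ≤ b ≤ 7.
Every move lowers a or b (never raises either), so fill the grid row by row in increasing a, and left to right within a row: each cell's successors are then already labelled.
      b=0  b=1  b=2  b=3  b=4  b=5  b=6  b=7
a=0:    L    L    W    W    W    W    W    L
a=1:    W    W    L    L    W    W    W    W
a=2:    L    L    W    W    W    W    W    L
a=3:    W    W    L    L    W    W    W    W
a=4:    W    W    W    W    L    L    W    W
a=5:    L    L    W    W    W    W    W    L
a=6:    W    W    L    L    W    W    W    W
a=7:    L    L    W    W    W    W    W    L
Cells with no legal move (terminal, hence L): (0,0), (0,1).
The remaining L cells, each justified by listing all of its moves:
(0,7): L (options (0,5)(W), (0,4)(W), (0,2)(W) are all W)
(1,2): L (options (0,2)(W), (1,0)(W) are all W)
(1,3): L (options (0,3)(W), (1,1)(W), (1,0)(W) are all W)
(2,0): L (sole option (1,0)(W) is W)
(2,1): L (sole option (1,1)(W) is W)
(2,7): L (options (1,7)(W), (2,5)(W), (2,4)(W), (2,2)(W) are all W)
(3,2): L (options (2,2)(W), (3,0)(W) are all W)
(3,3): L (options (2,3)(W), (3,1)(W), (3,0)(W) are all W)
(4,4): L (options (3,4)(W), (0,4)(W), (4,2)(W), (4,1)(W) are all W)
(4,5): L (options (3,5)(W), (0,5)(W), (4,3)(W), (4,2)(W), (4,0)(W) are all W)
(5,0): L (options (4,0)(W), (1,0)(W) are all W)
(5,1): L (options (4,1)(W), (1,1)(W) are all W)
(5,7): L (options (4,7)(W), (1,7)(W), (5,5)(W), (5,4)(W), (5,2)(W) are all W)
(6,2): L (options (5,2)(W), (2,2)(W), (6,0)(W) are all W)
(6,3): L (options (5,3)(W), (2,3)(W), (6,1)(W), (6,0)(W) are all W)
(7,0): L (options (6,0)(W), (3,0)(W) are all W)
(7,1): L (options (6,1)(W), (3,1)(W) are all W)
(7,7): L (options (6,7)(W), (3,7)(W), (7,5)(W), (7,4)(W), (7,2)(W) are all W)
Every other cell has at least one move into one of the L cells above, so it is W.
The starting position (7,7) is L: whatever Maya does, the opponent receives a W position.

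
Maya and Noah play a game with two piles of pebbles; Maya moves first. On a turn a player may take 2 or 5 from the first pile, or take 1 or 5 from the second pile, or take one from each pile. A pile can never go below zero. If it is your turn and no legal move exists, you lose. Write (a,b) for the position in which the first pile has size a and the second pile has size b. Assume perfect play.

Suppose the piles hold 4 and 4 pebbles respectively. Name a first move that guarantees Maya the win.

Use the standard recursion: the mover loses at a terminal position; elsewhere, the mover wins exactly when some move hands the opponent an L position.
No move ever increases a pile, so every position that can arise here has a ≤ 4 and b ≤ 4; it is enough to label the cells with 0 ≤ a ≤ 4 and 0 ≤ b ≤ 4.
Every move lowers a or b (never raises either), so fill the grid row by row in increasing a, and left to right within a row: each cell's successors are then already labelled.
      b=0  b=1  b=2  b=3  b=4
a=0:    L    W    L    W    L
a=1:    L    W    L    W    L
a=2:    W    W    W    W    W
a=3:    W    L    W    L    W
a=4:    L    W    W    L    W
Cells with no legal move (terminal, hence L): (0,0), (1,0).
The remaining L cells, each justified by listing all of its moves:
(0,2): the only move is to (0,1)(W), a W ⇒ L
(0,4): the only move is to (0,3)(W), a W ⇒ L
(1,2): moves to (1,1)(W), (0,1)(W); every one is W ⇒ L
(1,4): moves to (1,3)(W), (0,3)(W); every one is W ⇒ L
(3,1): moves to (1,1)(W), (3,0)(W), (2,0)(W); every one is W ⇒ L
(3,3): moves to (1,3)(W), (3,2)(W), (2,2)(W); every one is W ⇒ L
(4,0): the only move is to (2,0)(W), a W ⇒ L
(4,3): moves to (2,3)(W), (4,2)(W), (3,2)(W); every one is W ⇒ L
Every other cell has at least one move into one of the L cells above, so it is W.
From (4,4), the L positions reachable in one move are: (4,3), (3,3). Any move reaching one of these is winning.

Move to (4,3).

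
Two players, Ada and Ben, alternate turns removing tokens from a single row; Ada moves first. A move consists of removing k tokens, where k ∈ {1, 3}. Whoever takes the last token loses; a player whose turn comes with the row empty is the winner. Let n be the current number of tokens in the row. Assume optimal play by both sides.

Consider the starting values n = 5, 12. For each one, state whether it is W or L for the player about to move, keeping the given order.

5: L, 12: W

Positions with no move are W. A position that does have a move is losing for the player to move precisely when every available move leads to a winning position for the opponent. Fill in the labels:
n=0: no move; the opponent has just taken the last token and therefore loses → W
n=1: the only move is to 0(W), a W ⇒ L
n=2: can move to 1, which is L ⇒ W
n=3: moves to 2(W), 0(W); every one is W ⇒ L
n=4: can move to 3, which is L ⇒ W
n=5: moves to 4(W), 2(W); every one is W ⇒ L
n=6: can move to 5, which is L ⇒ W
n=7: moves to 6(W), 4(W); every one is W ⇒ L
n=8: can move to 7, which is L ⇒ W
n=9: moves to 8(W), 6(W); every one is W ⇒ L
n=10: can move to 9, which is L ⇒ W
n=11: moves to 10(W), 8(W); every one is W ⇒ L
n=12: can move to 11, which is L ⇒ W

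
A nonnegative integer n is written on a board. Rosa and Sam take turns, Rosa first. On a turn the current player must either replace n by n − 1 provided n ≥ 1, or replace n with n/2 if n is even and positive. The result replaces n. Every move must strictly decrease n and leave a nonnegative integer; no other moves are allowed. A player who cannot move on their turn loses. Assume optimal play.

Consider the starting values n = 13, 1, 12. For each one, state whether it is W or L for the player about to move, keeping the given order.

13: L, 1: W, 12: W

Build the W/L table. Terminal = L. A non-terminal position is W if it has a move to some L; otherwise it is L.
n=0: no move → L
n=1: reaches L-position 0 → W
n=2: only reaches 1(W), which is W → L
n=3: reaches L-position 2 → W
n=4: reaches L-position 2 → W
n=5: only reaches 4(W), which is W → L
n=6: reaches L-position 5 → W
n=7: only reaches 6(W), which is W → L
n=8: reaches L-position 7 → W
n=9: only reaches 8(W), which is W → L
n=10: reaches L-position 5 → W
n=11: only reaches 10(W), which is W → L
n=12: reaches L-position 11 → W
n=13: only reaches 12(W), which is W → L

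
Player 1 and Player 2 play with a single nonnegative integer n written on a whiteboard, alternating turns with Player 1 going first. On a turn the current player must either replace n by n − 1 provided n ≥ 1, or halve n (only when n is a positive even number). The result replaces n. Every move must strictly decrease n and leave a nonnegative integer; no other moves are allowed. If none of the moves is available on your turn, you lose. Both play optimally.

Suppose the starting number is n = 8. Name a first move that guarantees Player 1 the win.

Work bottom-up. With no move the player to move loses. Otherwise the position is W if at least one move leads to an L position for the opponent, and L if every move leads to a W.
n=0: no move → L
n=1: can move to 0, which is L ⇒ W
n=2: the only move is to 1(W), a W ⇒ L
n=3: can move to 2, which is L ⇒ W
n=4: can move to 2, which is L ⇒ W
n=5: the only move is to 4(W), a W ⇒ L
n=6: can move to 5, which is L ⇒ W
n=7: the only move is to 6(W), a W ⇒ L
n=8: can move to 7, which is L ⇒ W
From 8, the L positions reachable in one move are: 7.

Move to 7.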